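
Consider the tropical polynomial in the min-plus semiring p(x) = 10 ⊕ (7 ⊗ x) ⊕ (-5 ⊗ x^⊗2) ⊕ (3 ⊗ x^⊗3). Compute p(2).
p(2) = -1

A tropical monomial a ⊗ x^⊗i evaluates to a + i · x. Evaluating each term at x = 2:
  Term 0 contributes 10 + 0 · 2 = 10
  Term 1 contributes 7 + 1 · 2 = 9
  Term 2 contributes -5 + 2 · 2 = -1
  Term 3 contributes 3 + 3 · 2 = 9
p(2) = ⊕ of these = min[10, 9, -1, 9] = -1.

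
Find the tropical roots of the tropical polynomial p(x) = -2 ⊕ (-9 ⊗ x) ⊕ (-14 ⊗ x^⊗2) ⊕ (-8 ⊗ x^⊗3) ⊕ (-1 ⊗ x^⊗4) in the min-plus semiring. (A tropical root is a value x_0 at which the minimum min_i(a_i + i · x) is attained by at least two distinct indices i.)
Roots: {-7, -6, 5, 7}

Each tropical root is a break point of the lower envelope of the lines y = a_i + i · x (there are 5 lines, with slopes 0, 1, ..., 4). Only the lines that attain the minimum somewhere contribute to roots; other lines are dominated. Here the surviving (envelope) indices are i = 4, i = 3, i = 2, i = 1, i = 0.
Intersections between consecutive envelope lines give the roots: for adjacent envelope indices i < j the intersection is x = (a_i − a_j) / (j − i). Reading off the sorted break points: {-7, -6, 5, 7}.
Verification: at each break x_0, at least two indices attain the minimum of min_i(a_i + i · x_0).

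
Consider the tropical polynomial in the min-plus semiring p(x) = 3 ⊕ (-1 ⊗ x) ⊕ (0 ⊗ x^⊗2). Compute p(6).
p(6) = 3

A tropical monomial a ⊗ x^⊗i evaluates to a + i · x. Evaluating each term at x = 6:
  Term 0 contributes 3 + 0 · 6 = 3
  Term 1 contributes -1 + 1 · 6 = 5
  Term 2 contributes 0 + 2 · 6 = 12
p(6) = ⊕ of these = min[3, 5, 12] = 3.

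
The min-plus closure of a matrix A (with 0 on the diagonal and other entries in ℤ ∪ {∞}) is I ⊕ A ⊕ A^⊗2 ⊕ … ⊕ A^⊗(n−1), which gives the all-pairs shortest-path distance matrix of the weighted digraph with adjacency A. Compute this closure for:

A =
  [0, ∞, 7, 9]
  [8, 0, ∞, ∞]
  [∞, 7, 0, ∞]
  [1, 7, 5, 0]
Closure =
  [0, 14, 7, 9]
  [8, 0, 15, 17]
  [15, 7, 0, 24]
  [1, 7, 5, 0]

This is the Floyd-Warshall all-pairs shortest-path computation. For each intermediate vertex k = 0, 1, …, 3, update dist[i][j] ← min(dist[i][j], dist[i][k] + dist[k][j]). The final matrix gives, for each (i, j), the minimum total weight of any directed path from i to j (possibly empty when i = j).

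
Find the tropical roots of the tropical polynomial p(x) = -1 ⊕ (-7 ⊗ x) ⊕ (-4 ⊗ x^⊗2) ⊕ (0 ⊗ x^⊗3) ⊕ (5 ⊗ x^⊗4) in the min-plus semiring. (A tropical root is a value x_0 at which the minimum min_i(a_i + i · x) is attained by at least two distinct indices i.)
Roots: {-5, -4, -3, 6}

Each tropical root is a break point of the lower envelope of the lines y = a_i + i · x (there are 5 lines, with slopes 0, 1, ..., 4). Only the lines that attain the minimum somewhere contribute to roots; other lines are dominated. Here the surviving (envelope) indices are i = 4, i = 3, i = 2, i = 1, i = 0.
Intersections between consecutive envelope lines give the roots: for adjacent envelope indices i < j the intersection is x = (a_i − a_j) / (j − i). Reading off the sorted break points: {-5, -4, -3, 6}.
Verification: at each break x_0, at least two indices attain the minimum of min_i(a_i + i · x_0).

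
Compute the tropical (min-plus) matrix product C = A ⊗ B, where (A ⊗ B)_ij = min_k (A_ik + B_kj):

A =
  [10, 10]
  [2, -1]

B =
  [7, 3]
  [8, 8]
A ⊗ B =
  [17, 13]
  [7, 5]

Apply the min-plus product entry-by-entry:
  C[0][0] = min over k of (A[0][0] + B[0][0] = 10 + 7 = 17, A[0][1] + B[1][0] = 10 + 8 = 18) = 17 (attained at k = 0)
  C[0][1] = min over k of (A[0][0] + B[0][1] = 10 + 3 = 13, A[0][1] + B[1][1] = 10 + 8 = 18) = 13 (attained at k = 0)
  C[1][0] = min over k of (A[1][0] + B[0][0] = 2 + 7 = 9, A[1][1] + B[1][0] = -1 + 8 = 7) = 7 (attained at k = 1)
  C[1][1] = min over k of (A[1][0] + B[0][1] = 2 + 3 = 5, A[1][1] + B[1][1] = -1 + 8 = 7) = 5 (attained at k = 0)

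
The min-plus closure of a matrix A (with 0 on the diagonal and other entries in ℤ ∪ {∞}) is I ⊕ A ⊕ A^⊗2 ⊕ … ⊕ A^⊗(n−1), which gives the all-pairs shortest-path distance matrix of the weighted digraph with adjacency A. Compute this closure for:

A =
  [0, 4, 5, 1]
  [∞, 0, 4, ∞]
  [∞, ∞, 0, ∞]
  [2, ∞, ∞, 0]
Closure =
  [0, 4, 5, 1]
  [∞, 0, 4, ∞]
  [∞, ∞, 0, ∞]
  [2, 6, 7, 0]

This is the Floyd-Warshall all-pairs shortest-path computation. For each intermediate vertex k = 0, 1, …, 3, update dist[i][j] ← min(dist[i][j], dist[i][k] + dist[k][j]). The final matrix gives, for each (i, j), the minimum total weight of any directed path from i to j (possibly empty when i = j).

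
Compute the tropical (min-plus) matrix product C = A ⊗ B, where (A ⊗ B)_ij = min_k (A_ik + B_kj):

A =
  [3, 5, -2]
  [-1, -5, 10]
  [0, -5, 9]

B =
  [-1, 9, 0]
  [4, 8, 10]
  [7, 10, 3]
A ⊗ B =
  [2, 8, 1]
  [-2, 3, -1]
  [-1, 3, 0]

Apply the min-plus product entry-by-entry:
  C[0][0] = min over k of (A[0][0] + B[0][0] = 3 + -1 = 2, A[0][1] + B[1][0] = 5 + 4 = 9, A[0][2] + B[2][0] = -2 + 7 = 5) = 2 (attained at k = 0)
  C[0][1] = min over k of (A[0][0] + B[0][1] = 3 + 9 = 12, A[0][1] + B[1][1] = 5 + 8 = 13, A[0][2] + B[2][1] = -2 + 10 = 8) = 8 (attained at k = 2)
  C[0][2] = min over k of (A[0][0] + B[0][2] = 3 + 0 = 3, A[0][1] + B[1][2] = 5 + 10 = 15, A[0][2] + B[2][2] = -2 + 3 = 1) = 1 (attained at k = 2)
  C[1][0] = min over k of (A[1][0] + B[0][0] = -1 + -1 = -2, A[1][1] + B[1][0] = -5 + 4 = -1, A[1][2] + B[2][0] = 10 + 7 = 17) = -2 (attained at k = 0)
  C[1][1] = min over k of (A[1][0] + B[0][1] = -1 + 9 = 8, A[1][1] + B[1][1] = -5 + 8 = 3, A[1][2] + B[2][1] = 10 + 10 = 20) = 3 (attained at k = 1)
  C[1][2] = min over k of (A[1][0] + B[0][2] = -1 + 0 = -1, A[1][1] + B[1][2] = -5 + 10 = 5, A[1][2] + B[2][2] = 10 + 3 = 13) = -1 (attained at k = 0)
  C[2][0] = min over k of (A[2][0] + B[0][0] = 0 + -1 = -1, A[2][1] + B[1][0] = -5 + 4 = -1, A[2][2] + B[2][0] = 9 + 7 = 16) = -1 (attained at k = 0)
  C[2][1] = min over k of (A[2][0] + B[0][1] = 0 + 9 = 9, A[2][1] + B[1][1] = -5 + 8 = 3, A[2][2] + B[2][1] = 9 + 10 = 19) = 3 (attained at k = 1)
  C[2][2] = min over k of (A[2][0] + B[0][2] = 0 + 0 = 0, A[2][1] + B[1][2] = -5 + 10 = 5, A[2][2] + B[2][2] = 9 + 3 = 12) = 0 (attained at k = 0)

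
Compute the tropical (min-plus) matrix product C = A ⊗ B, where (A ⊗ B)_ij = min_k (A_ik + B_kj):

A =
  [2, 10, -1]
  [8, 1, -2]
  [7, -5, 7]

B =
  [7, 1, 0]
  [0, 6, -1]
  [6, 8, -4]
A ⊗ B =
  [5, 3, -5]
  [1, 6, -6]
  [-5, 1, -6]

Apply the min-plus product entry-by-entry:
  C[0][0] = min over k of (A[0][0] + B[0][0] = 2 + 7 = 9, A[0][1] + B[1][0] = 10 + 0 = 10, A[0][2] + B[2][0] = -1 + 6 = 5) = 5 (attained at k = 2)
  C[0][1] = min over k of (A[0][0] + B[0][1] = 2 + 1 = 3, A[0][1] + B[1][1] = 10 + 6 = 16, A[0][2] + B[2][1] = -1 + 8 = 7) = 3 (attained at k = 0)
  C[0][2] = min over k of (A[0][0] + B[0][2] = 2 + 0 = 2, A[0][1] + B[1][2] = 10 + -1 = 9, A[0][2] + B[2][2] = -1 + -4 = -5) = -5 (attained at k = 2)
  C[1][0] = min over k of (A[1][0] + B[0][0] = 8 + 7 = 15, A[1][1] + B[1][0] = 1 + 0 = 1, A[1][2] + B[2][0] = -2 + 6 = 4) = 1 (attained at k = 1)
  C[1][1] = min over k of (A[1][0] + B[0][1] = 8 + 1 = 9, A[1][1] + B[1][1] = 1 + 6 = 7, A[1][2] + B[2][1] = -2 + 8 = 6) = 6 (attained at k = 2)
  C[1][2] = min over k of (A[1][0] + B[0][2] = 8 + 0 = 8, A[1][1] + B[1][2] = 1 + -1 = 0, A[1][2] + B[2][2] = -2 + -4 = -6) = -6 (attained at k = 2)
  C[2][0] = min over k of (A[2][0] + B[0][0] = 7 + 7 = 14, A[2][1] + B[1][0] = -5 + 0 = -5, A[2][2] + B[2][0] = 7 + 6 = 13) = -5 (attained at k = 1)
  C[2][1] = min over k of (A[2][0] + B[0][1] = 7 + 1 = 8, A[2][1] + B[1][1] = -5 + 6 = 1, A[2][2] + B[2][1] = 7 + 8 = 15) = 1 (attained at k = 1)
  C[2][2] = min over k of (A[2][0] + B[0][2] = 7 + 0 = 7, A[2][1] + B[1][2] = -5 + -1 = -6, A[2][2] + B[2][2] = 7 + -4 = 3) = -6 (attained at k = 1)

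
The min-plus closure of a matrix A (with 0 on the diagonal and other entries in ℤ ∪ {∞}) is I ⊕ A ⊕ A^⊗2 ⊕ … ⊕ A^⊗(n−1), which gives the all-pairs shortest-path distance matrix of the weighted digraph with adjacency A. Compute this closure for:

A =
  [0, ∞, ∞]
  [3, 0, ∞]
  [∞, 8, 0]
Closure =
  [0, ∞, ∞]
  [3, 0, ∞]
  [11, 8, 0]

This is the Floyd-Warshall all-pairs shortest-path computation. For each intermediate vertex k = 0, 1, …, 2, update dist[i][j] ← min(dist[i][j], dist[i][k] + dist[k][j]). The final matrix gives, for each (i, j), the minimum total weight of any directed path from i to j (possibly empty when i = j).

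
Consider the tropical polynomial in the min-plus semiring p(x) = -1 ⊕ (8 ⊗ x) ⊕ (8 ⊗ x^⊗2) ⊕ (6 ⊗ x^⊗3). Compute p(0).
p(0) = -1

A tropical monomial a ⊗ x^⊗i evaluates to a + i · x. Evaluating each term at x = 0:
  Term 0 contributes -1 + 0 · 0 = -1
  Term 1 contributes 8 + 1 · 0 = 8
  Term 2 contributes 8 + 2 · 0 = 8
  Term 3 contributes 6 + 3 · 0 = 6
p(0) = ⊕ of these = min[-1, 8, 8, 6] = -1.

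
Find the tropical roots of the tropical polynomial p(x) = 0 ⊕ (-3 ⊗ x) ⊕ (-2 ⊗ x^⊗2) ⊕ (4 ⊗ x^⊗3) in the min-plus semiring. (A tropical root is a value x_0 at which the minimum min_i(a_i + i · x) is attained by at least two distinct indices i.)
Roots: {-6, -1, 3}

Each tropical root is a break point of the lower envelope of the lines y = a_i + i · x (there are 4 lines, with slopes 0, 1, ..., 3). Only the lines that attain the minimum somewhere contribute to roots; other lines are dominated. Here the surviving (envelope) indices are i = 3, i = 2, i = 1, i = 0.
Intersections between consecutive envelope lines give the roots: for adjacent envelope indices i < j the intersection is x = (a_i − a_j) / (j − i). Reading off the sorted break points: {-6, -1, 3}.
Verification: at each break x_0, at least two indices attain the minimum of min_i(a_i + i · x_0).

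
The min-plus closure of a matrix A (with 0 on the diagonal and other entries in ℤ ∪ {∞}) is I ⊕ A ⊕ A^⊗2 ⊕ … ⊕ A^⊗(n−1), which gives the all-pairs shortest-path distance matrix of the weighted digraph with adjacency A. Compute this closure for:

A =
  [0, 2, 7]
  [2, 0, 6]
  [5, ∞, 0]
Closure =
  [0, 2, 7]
  [2, 0, 6]
  [5, 7, 0]

This is the Floyd-Warshall all-pairs shortest-path computation. For each intermediate vertex k = 0, 1, …, 2, update dist[i][j] ← min(dist[i][j], dist[i][k] + dist[k][j]). The final matrix gives, for each (i, j), the minimum total weight of any directed path from i to j (possibly empty when i = j).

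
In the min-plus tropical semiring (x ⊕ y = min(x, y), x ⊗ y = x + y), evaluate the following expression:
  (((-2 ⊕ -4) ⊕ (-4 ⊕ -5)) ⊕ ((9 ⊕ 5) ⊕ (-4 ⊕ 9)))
(((-2 ⊕ -4) ⊕ (-4 ⊕ -5)) ⊕ ((9 ⊕ 5) ⊕ (-4 ⊕ 9))) = -5

Expand innermost to outermost. Recall ⊕ takes the minimum of its arguments and ⊗ takes their sum. Working out the expression (((-2 ⊕ -4) ⊕ (-4 ⊕ -5)) ⊕ ((9 ⊕ 5) ⊕ (-4 ⊕ 9))) gives -5.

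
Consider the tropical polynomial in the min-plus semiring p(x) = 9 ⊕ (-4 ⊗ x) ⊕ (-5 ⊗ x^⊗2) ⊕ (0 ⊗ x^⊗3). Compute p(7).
p(7) = 3

A tropical monomial a ⊗ x^⊗i evaluates to a + i · x. Evaluating each term at x = 7:
  Term 0 contributes 9 + 0 · 7 = 9
  Term 1 contributes -4 + 1 · 7 = 3
  Term 2 contributes -5 + 2 · 7 = 9
  Term 3 contributes 0 + 3 · 7 = 21
p(7) = ⊕ of these = min[9, 3, 9, 21] = 3.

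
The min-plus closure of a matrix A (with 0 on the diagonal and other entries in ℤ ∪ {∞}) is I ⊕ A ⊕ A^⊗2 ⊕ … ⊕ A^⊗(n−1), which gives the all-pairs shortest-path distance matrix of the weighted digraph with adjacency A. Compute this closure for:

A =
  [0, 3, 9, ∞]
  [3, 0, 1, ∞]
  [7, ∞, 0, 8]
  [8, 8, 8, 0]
Closure =
  [0, 3, 4, 12]
  [3, 0, 1, 9]
  [7, 10, 0, 8]
  [8, 8, 8, 0]

This is the Floyd-Warshall all-pairs shortest-path computation. For each intermediate vertex k = 0, 1, …, 3, update dist[i][j] ← min(dist[i][j], dist[i][k] + dist[k][j]). The final matrix gives, for each (i, j), the minimum total weight of any directed path from i to j (possibly empty when i = j).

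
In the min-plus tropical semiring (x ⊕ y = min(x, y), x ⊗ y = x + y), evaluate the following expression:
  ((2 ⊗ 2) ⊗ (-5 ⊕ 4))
((2 ⊗ 2) ⊗ (-5 ⊕ 4)) = -1

Expand innermost to outermost. Recall ⊕ takes the minimum of its arguments and ⊗ takes their sum. Working out the expression ((2 ⊗ 2) ⊗ (-5 ⊕ 4)) gives -1.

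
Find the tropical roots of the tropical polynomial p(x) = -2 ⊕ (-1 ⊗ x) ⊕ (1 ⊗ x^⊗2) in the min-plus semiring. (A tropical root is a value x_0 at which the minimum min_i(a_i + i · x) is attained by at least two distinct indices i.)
Roots: {-2, -1}

Each tropical root is a break point of the lower envelope of the lines y = a_i + i · x (there are 3 lines, with slopes 0, 1, ..., 2). Only the lines that attain the minimum somewhere contribute to roots; other lines are dominated. Here the surviving (envelope) indices are i = 2, i = 1, i = 0.
Intersections between consecutive envelope lines give the roots: for adjacent envelope indices i < j the intersection is x = (a_i − a_j) / (j − i). Reading off the sorted break points: {-2, -1}.
Verification: at each break x_0, at least two indices attain the minimum of min_i(a_i + i · x_0).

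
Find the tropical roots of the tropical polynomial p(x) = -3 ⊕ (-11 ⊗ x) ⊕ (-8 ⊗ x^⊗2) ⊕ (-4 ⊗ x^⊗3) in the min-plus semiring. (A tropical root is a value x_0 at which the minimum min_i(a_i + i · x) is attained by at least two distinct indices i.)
Roots: {-4, -3, 8}

Each tropical root is a break point of the lower envelope of the lines y = a_i + i · x (there are 4 lines, with slopes 0, 1, ..., 3). Only the lines that attain the minimum somewhere contribute to roots; other lines are dominated. Here the surviving (envelope) indices are i = 3, i = 2, i = 1, i = 0.
Intersections between consecutive envelope lines give the roots: for adjacent envelope indices i < j the intersection is x = (a_i − a_j) / (j − i). Reading off the sorted break points: {-4, -3, 8}.
Verification: at each break x_0, at least two indices attain the minimum of min_i(a_i + i · x_0).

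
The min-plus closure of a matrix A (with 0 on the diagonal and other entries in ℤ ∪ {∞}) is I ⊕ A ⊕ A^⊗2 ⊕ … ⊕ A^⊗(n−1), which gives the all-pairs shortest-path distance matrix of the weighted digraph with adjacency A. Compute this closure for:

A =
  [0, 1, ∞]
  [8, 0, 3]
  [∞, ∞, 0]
Closure =
  [0, 1, 4]
  [8, 0, 3]
  [∞, ∞, 0]

This is the Floyd-Warshall all-pairs shortest-path computation. For each intermediate vertex k = 0, 1, …, 2, update dist[i][j] ← min(dist[i][j], dist[i][k] + dist[k][j]). The final matrix gives, for each (i, j), the minimum total weight of any directed path from i to j (possibly empty when i = j).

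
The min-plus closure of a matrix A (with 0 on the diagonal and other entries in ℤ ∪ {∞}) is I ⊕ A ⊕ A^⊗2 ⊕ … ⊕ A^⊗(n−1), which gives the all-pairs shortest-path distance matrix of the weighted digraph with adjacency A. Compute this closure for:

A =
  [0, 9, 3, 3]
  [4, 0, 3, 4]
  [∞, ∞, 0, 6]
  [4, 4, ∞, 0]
Closure =
  [0, 7, 3, 3]
  [4, 0, 3, 4]
  [10, 10, 0, 6]
  [4, 4, 7, 0]

This is the Floyd-Warshall all-pairs shortest-path computation. For each intermediate vertex k = 0, 1, …, 3, update dist[i][j] ← min(dist[i][j], dist[i][k] + dist[k][j]). The final matrix gives, for each (i, j), the minimum total weight of any directed path from i to j (possibly empty when i = j).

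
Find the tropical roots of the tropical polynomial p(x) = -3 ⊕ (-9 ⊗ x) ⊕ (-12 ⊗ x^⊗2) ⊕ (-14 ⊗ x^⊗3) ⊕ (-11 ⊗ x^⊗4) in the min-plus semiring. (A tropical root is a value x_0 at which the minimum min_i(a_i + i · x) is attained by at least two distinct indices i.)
Roots: {-3, 2, 3, 6}

Each tropical root is a break point of the lower envelope of the lines y = a_i + i · x (there are 5 lines, with slopes 0, 1, ..., 4). Only the lines that attain the minimum somewhere contribute to roots; other lines are dominated. Here the surviving (envelope) indices are i = 4, i = 3, i = 2, i = 1, i = 0.
Intersections between consecutive envelope lines give the roots: for adjacent envelope indices i < j the intersection is x = (a_i − a_j) / (j − i). Reading off the sorted break points: {-3, 2, 3, 6}.
Verification: at each break x_0, at least two indices attain the minimum of min_i(a_i + i · x_0).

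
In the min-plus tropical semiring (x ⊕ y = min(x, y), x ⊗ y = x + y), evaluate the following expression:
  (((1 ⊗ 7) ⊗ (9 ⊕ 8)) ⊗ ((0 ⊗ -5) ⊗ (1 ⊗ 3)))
(((1 ⊗ 7) ⊗ (9 ⊕ 8)) ⊗ ((0 ⊗ -5) ⊗ (1 ⊗ 3))) = 15

Expand innermost to outermost. Recall ⊕ takes the minimum of its arguments and ⊗ takes their sum. Working out the expression (((1 ⊗ 7) ⊗ (9 ⊕ 8)) ⊗ ((0 ⊗ -5) ⊗ (1 ⊗ 3))) gives 15.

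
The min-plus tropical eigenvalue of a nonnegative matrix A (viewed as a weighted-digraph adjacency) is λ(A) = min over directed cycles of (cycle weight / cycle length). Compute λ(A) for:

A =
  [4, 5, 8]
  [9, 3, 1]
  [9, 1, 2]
λ(A) = 1

Enumerate directed cycles and compute their means (weight / length). Sample:
  cycle 0 → 0: weight = 4, length = 1, mean = 4/1 ≈ 4.000
  cycle 1 → 1: weight = 3, length = 1, mean = 3/1 ≈ 3.000
  cycle 2 → 2: weight = 2, length = 1, mean = 2/1 ≈ 2.000
  cycle 0 → 1 → 0: weight = 14, length = 2, mean = 14/2 ≈ 7.000
  cycle 0 → 2 → 0: weight = 17, length = 2, mean = 17/2 ≈ 8.500
  cycle 1 → 0 → 1: weight = 14, length = 2, mean = 14/2 ≈ 7.000
Minimum mean = 1.000, attained e.g. along the cycle 1 → 2 → 1 with weight 2 and length 2. So λ(A) = 2/2 = 1.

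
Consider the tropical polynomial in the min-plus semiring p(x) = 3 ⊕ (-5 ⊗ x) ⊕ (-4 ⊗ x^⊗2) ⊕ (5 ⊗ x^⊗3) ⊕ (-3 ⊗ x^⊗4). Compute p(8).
p(8) = 3

A tropical monomial a ⊗ x^⊗i evaluates to a + i · x. Evaluating each term at x = 8:
  Term 0 contributes 3 + 0 · 8 = 3
  Term 1 contributes -5 + 1 · 8 = 3
  Term 2 contributes -4 + 2 · 8 = 12
  Term 3 contributes 5 + 3 · 8 = 29
  Term 4 contributes -3 + 4 · 8 = 29
p(8) = ⊕ of these = min[3, 3, 12, 29, 29] = 3.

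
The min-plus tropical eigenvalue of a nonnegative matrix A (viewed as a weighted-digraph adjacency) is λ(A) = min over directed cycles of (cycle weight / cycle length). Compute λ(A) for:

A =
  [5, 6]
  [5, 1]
λ(A) = 1

Enumerate directed cycles and compute their means (weight / length). Sample:
  cycle 0 → 0: weight = 5, length = 1, mean = 5/1 ≈ 5.000
  cycle 1 → 1: weight = 1, length = 1, mean = 1/1 ≈ 1.000
  cycle 0 → 1 → 0: weight = 11, length = 2, mean = 11/2 ≈ 5.500
  cycle 1 → 0 → 1: weight = 11, length = 2, mean = 11/2 ≈ 5.500
Minimum mean = 1.000, attained e.g. along the cycle 1 → 1 with weight 1 and length 1. So λ(A) = 1/1 = 1.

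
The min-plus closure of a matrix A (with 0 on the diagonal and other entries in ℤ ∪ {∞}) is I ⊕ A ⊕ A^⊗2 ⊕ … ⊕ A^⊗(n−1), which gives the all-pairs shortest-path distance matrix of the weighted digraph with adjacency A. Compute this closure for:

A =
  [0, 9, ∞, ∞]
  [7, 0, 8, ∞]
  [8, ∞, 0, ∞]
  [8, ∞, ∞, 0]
Closure =
  [0, 9, 17, ∞]
  [7, 0, 8, ∞]
  [8, 17, 0, ∞]
  [8, 17, 25, 0]

This is the Floyd-Warshall all-pairs shortest-path computation. For each intermediate vertex k = 0, 1, …, 3, update dist[i][j] ← min(dist[i][j], dist[i][k] + dist[k][j]). The final matrix gives, for each (i, j), the minimum total weight of any directed path from i to j (possibly empty when i = j).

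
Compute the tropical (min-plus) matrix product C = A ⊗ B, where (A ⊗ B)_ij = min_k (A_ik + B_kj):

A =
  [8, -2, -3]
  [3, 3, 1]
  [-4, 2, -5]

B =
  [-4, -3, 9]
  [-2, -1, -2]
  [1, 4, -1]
A ⊗ B =
  [-4, -3, -4]
  [-1, 0, 0]
  [-8, -7, -6]

Apply the min-plus product entry-by-entry:
  C[0][0] = min over k of (A[0][0] + B[0][0] = 8 + -4 = 4, A[0][1] + B[1][0] = -2 + -2 = -4, A[0][2] + B[2][0] = -3 + 1 = -2) = -4 (attained at k = 1)
  C[0][1] = min over k of (A[0][0] + B[0][1] = 8 + -3 = 5, A[0][1] + B[1][1] = -2 + -1 = -3, A[0][2] + B[2][1] = -3 + 4 = 1) = -3 (attained at k = 1)
  C[0][2] = min over k of (A[0][0] + B[0][2] = 8 + 9 = 17, A[0][1] + B[1][2] = -2 + -2 = -4, A[0][2] + B[2][2] = -3 + -1 = -4) = -4 (attained at k = 1)
  C[1][0] = min over k of (A[1][0] + B[0][0] = 3 + -4 = -1, A[1][1] + B[1][0] = 3 + -2 = 1, A[1][2] + B[2][0] = 1 + 1 = 2) = -1 (attained at k = 0)
  C[1][1] = min over k of (A[1][0] + B[0][1] = 3 + -3 = 0, A[1][1] + B[1][1] = 3 + -1 = 2, A[1][2] + B[2][1] = 1 + 4 = 5) = 0 (attained at k = 0)
  C[1][2] = min over k of (A[1][0] + B[0][2] = 3 + 9 = 12, A[1][1] + B[1][2] = 3 + -2 = 1, A[1][2] + B[2][2] = 1 + -1 = 0) = 0 (attained at k = 2)
  C[2][0] = min over k of (A[2][0] + B[0][0] = -4 + -4 = -8, A[2][1] + B[1][0] = 2 + -2 = 0, A[2][2] + B[2][0] = -5 + 1 = -4) = -8 (attained at k = 0)
  C[2][1] = min over k of (A[2][0] + B[0][1] = -4 + -3 = -7, A[2][1] + B[1][1] = 2 + -1 = 1, A[2][2] + B[2][1] = -5 + 4 = -1) = -7 (attained at k = 0)
  C[2][2] = min over k of (A[2][0] + B[0][2] = -4 + 9 = 5, A[2][1] + B[1][2] = 2 + -2 = 0, A[2][2] + B[2][2] = -5 + -1 = -6) = -6 (attained at k = 2)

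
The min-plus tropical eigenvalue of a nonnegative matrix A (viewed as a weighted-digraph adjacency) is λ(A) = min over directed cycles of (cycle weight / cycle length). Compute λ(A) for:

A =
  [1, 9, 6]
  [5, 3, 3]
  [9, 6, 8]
λ(A) = 1

Enumerate directed cycles and compute their means (weight / length). Sample:
  cycle 0 → 0: weight = 1, length = 1, mean = 1/1 ≈ 1.000
  cycle 1 → 1: weight = 3, length = 1, mean = 3/1 ≈ 3.000
  cycle 2 → 2: weight = 8, length = 1, mean = 8/1 ≈ 8.000
  cycle 0 → 1 → 0: weight = 14, length = 2, mean = 14/2 ≈ 7.000
  cycle 0 → 2 → 0: weight = 15, length = 2, mean = 15/2 ≈ 7.500
  cycle 1 → 0 → 1: weight = 14, length = 2, mean = 14/2 ≈ 7.000
Minimum mean = 1.000, attained e.g. along the cycle 0 → 0 with weight 1 and length 1. So λ(A) = 1/1 = 1.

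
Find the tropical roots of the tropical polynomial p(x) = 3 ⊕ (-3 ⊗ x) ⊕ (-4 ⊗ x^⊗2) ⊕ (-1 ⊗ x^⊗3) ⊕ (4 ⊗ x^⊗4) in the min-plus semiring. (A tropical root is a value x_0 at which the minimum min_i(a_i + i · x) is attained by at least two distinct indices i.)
Roots: {-5, -3, 1, 6}

Each tropical root is a break point of the lower envelope of the lines y = a_i + i · x (there are 5 lines, with slopes 0, 1, ..., 4). Only the lines that attain the minimum somewhere contribute to roots; other lines are dominated. Here the surviving (envelope) indices are i = 4, i = 3, i = 2, i = 1, i = 0.
Intersections between consecutive envelope lines give the roots: for adjacent envelope indices i < j the intersection is x = (a_i − a_j) / (j − i). Reading off the sorted break points: {-5, -3, 1, 6}.
Verification: at each break x_0, at least two indices attain the minimum of min_i(a_i + i · x_0).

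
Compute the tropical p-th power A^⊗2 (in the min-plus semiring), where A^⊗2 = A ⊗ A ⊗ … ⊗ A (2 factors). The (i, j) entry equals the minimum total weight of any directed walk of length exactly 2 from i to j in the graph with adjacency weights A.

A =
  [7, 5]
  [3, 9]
A^⊗2 =
  [8, 12]
  [10, 8]

Each entry (A^⊗2)_ij equals the minimum over all length-2 walks i = v_0 → v_1 → … → v_2 = j of Σ_t A[v_t][v_{t+1}]. For example, for (i, j) = (0, 1) we minimise over 2 possible intermediate vertex sequences; the minimum is 12, attained along the walk 0 → 0 → 1.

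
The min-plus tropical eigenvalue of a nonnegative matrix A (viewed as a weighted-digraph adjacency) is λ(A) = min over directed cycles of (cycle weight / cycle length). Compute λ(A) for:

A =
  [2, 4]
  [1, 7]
λ(A) = 2

Enumerate directed cycles and compute their means (weight / length). Sample:
  cycle 0 → 0: weight = 2, length = 1, mean = 2/1 ≈ 2.000
  cycle 1 → 1: weight = 7, length = 1, mean = 7/1 ≈ 7.000
  cycle 0 → 1 → 0: weight = 5, length = 2, mean = 5/2 ≈ 2.500
  cycle 1 → 0 → 1: weight = 5, length = 2, mean = 5/2 ≈ 2.500
Minimum mean = 2.000, attained e.g. along the cycle 0 → 0 with weight 2 and length 1. So λ(A) = 2/1 = 2.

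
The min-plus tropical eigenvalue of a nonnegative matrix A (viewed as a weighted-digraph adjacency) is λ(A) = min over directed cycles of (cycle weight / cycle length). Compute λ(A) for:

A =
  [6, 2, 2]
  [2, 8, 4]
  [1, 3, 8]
λ(A) = 3/2

Enumerate directed cycles and compute their means (weight / length). Sample:
  cycle 0 → 0: weight = 6, length = 1, mean = 6/1 ≈ 6.000
  cycle 1 → 1: weight = 8, length = 1, mean = 8/1 ≈ 8.000
  cycle 2 → 2: weight = 8, length = 1, mean = 8/1 ≈ 8.000
  cycle 0 → 1 → 0: weight = 4, length = 2, mean = 4/2 ≈ 2.000
  cycle 0 → 2 → 0: weight = 3, length = 2, mean = 3/2 ≈ 1.500
  cycle 1 → 0 → 1: weight = 4, length = 2, mean = 4/2 ≈ 2.000
Minimum mean = 1.500, attained e.g. along the cycle 0 → 2 → 0 with weight 3 and length 2. So λ(A) = 3/2 = 3/2.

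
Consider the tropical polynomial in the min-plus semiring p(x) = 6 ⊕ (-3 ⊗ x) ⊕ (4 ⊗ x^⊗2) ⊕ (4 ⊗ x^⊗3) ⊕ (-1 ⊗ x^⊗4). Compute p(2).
p(2) = -1

A tropical monomial a ⊗ x^⊗i evaluates to a + i · x. Evaluating each term at x = 2:
  Term 0 contributes 6 + 0 · 2 = 6
  Term 1 contributes -3 + 1 · 2 = -1
  Term 2 contributes 4 + 2 · 2 = 8
  Term 3 contributes 4 + 3 · 2 = 10
  Term 4 contributes -1 + 4 · 2 = 7
p(2) = ⊕ of these = min[6, -1, 8, 10, 7] = -1.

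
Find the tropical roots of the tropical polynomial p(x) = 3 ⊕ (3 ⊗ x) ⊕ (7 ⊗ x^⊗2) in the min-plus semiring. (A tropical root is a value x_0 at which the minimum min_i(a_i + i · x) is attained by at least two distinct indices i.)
Roots: {-4, 0}

Each tropical root is a break point of the lower envelope of the lines y = a_i + i · x (there are 3 lines, with slopes 0, 1, ..., 2). Only the lines that attain the minimum somewhere contribute to roots; other lines are dominated. Here the surviving (envelope) indices are i = 2, i = 1, i = 0.
Intersections between consecutive envelope lines give the roots: for adjacent envelope indices i < j the intersection is x = (a_i − a_j) / (j − i). Reading off the sorted break points: {-4, 0}.
Verification: at each break x_0, at least two indices attain the minimum of min_i(a_i + i · x_0).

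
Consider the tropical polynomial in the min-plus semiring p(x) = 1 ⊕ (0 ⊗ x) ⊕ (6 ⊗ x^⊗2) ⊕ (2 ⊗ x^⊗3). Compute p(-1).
p(-1) = -1

A tropical monomial a ⊗ x^⊗i evaluates to a + i · x. Evaluating each term at x = -1:
  Term 0 contributes 1 + 0 · -1 = 1
  Term 1 contributes 0 + 1 · -1 = -1
  Term 2 contributes 6 + 2 · -1 = 4
  Term 3 contributes 2 + 3 · -1 = -1
p(-1) = ⊕ of these = min[1, -1, 4, -1] = -1.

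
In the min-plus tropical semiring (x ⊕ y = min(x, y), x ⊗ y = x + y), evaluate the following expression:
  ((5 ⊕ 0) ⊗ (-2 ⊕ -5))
((5 ⊕ 0) ⊗ (-2 ⊕ -5)) = -5

Expand innermost to outermost. Recall ⊕ takes the minimum of its arguments and ⊗ takes their sum. Working out the expression ((5 ⊕ 0) ⊗ (-2 ⊕ -5)) gives -5.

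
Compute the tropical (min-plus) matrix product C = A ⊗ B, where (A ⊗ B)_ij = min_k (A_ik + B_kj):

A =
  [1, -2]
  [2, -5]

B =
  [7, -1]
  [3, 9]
A ⊗ B =
  [1, 0]
  [-2, 1]

Apply the min-plus product entry-by-entry:
  C[0][0] = min over k of (A[0][0] + B[0][0] = 1 + 7 = 8, A[0][1] + B[1][0] = -2 + 3 = 1) = 1 (attained at k = 1)
  C[0][1] = min over k of (A[0][0] + B[0][1] = 1 + -1 = 0, A[0][1] + B[1][1] = -2 + 9 = 7) = 0 (attained at k = 0)
  C[1][0] = min over k of (A[1][0] + B[0][0] = 2 + 7 = 9, A[1][1] + B[1][0] = -5 + 3 = -2) = -2 (attained at k = 1)
  C[1][1] = min over k of (A[1][0] + B[0][1] = 2 + -1 = 1, A[1][1] + B[1][1] = -5 + 9 = 4) = 1 (attained at k = 0)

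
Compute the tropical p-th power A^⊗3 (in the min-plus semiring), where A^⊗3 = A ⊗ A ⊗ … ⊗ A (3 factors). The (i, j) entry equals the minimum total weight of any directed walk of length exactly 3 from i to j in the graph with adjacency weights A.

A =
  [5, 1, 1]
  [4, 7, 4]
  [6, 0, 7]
A^⊗3 =
  [5, 5, 5]
  [8, 5, 8]
  [9, 4, 5]

Each entry (A^⊗3)_ij equals the minimum over all length-3 walks i = v_0 → v_1 → … → v_3 = j of Σ_t A[v_t][v_{t+1}]. For example, for (i, j) = (0, 2) we minimise over 9 possible intermediate vertex sequences; the minimum is 5, attained along the walk 0 → 2 → 1 → 2.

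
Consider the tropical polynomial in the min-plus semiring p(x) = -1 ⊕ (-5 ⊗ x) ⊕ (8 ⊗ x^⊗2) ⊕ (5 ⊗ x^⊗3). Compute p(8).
p(8) = -1

A tropical monomial a ⊗ x^⊗i evaluates to a + i · x. Evaluating each term at x = 8:
  Term 0 contributes -1 + 0 · 8 = -1
  Term 1 contributes -5 + 1 · 8 = 3
  Term 2 contributes 8 + 2 · 8 = 24
  Term 3 contributes 5 + 3 · 8 = 29
p(8) = ⊕ of these = min[-1, 3, 24, 29] = -1.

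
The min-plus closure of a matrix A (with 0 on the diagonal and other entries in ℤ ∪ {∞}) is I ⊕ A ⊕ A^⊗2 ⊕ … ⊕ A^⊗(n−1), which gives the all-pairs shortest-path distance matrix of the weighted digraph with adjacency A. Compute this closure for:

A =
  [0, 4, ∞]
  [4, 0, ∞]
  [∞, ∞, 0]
Closure =
  [0, 4, ∞]
  [4, 0, ∞]
  [∞, ∞, 0]

This is the Floyd-Warshall all-pairs shortest-path computation. For each intermediate vertex k = 0, 1, …, 2, update dist[i][j] ← min(dist[i][j], dist[i][k] + dist[k][j]). The final matrix gives, for each (i, j), the minimum total weight of any directed path from i to j (possibly empty when i = j).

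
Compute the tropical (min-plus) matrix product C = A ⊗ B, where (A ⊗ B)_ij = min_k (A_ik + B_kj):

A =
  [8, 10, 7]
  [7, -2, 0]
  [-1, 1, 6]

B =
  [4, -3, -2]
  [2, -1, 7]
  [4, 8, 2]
A ⊗ B =
  [11, 5, 6]
  [0, -3, 2]
  [3, -4, -3]

Apply the min-plus product entry-by-entry:
  C[0][0] = min over k of (A[0][0] + B[0][0] = 8 + 4 = 12, A[0][1] + B[1][0] = 10 + 2 = 12, A[0][2] + B[2][0] = 7 + 4 = 11) = 11 (attained at k = 2)
  C[0][1] = min over k of (A[0][0] + B[0][1] = 8 + -3 = 5, A[0][1] + B[1][1] = 10 + -1 = 9, A[0][2] + B[2][1] = 7 + 8 = 15) = 5 (attained at k = 0)
  C[0][2] = min over k of (A[0][0] + B[0][2] = 8 + -2 = 6, A[0][1] + B[1][2] = 10 + 7 = 17, A[0][2] + B[2][2] = 7 + 2 = 9) = 6 (attained at k = 0)
  C[1][0] = min over k of (A[1][0] + B[0][0] = 7 + 4 = 11, A[1][1] + B[1][0] = -2 + 2 = 0, A[1][2] + B[2][0] = 0 + 4 = 4) = 0 (attained at k = 1)
  C[1][1] = min over k of (A[1][0] + B[0][1] = 7 + -3 = 4, A[1][1] + B[1][1] = -2 + -1 = -3, A[1][2] + B[2][1] = 0 + 8 = 8) = -3 (attained at k = 1)
  C[1][2] = min over k of (A[1][0] + B[0][2] = 7 + -2 = 5, A[1][1] + B[1][2] = -2 + 7 = 5, A[1][2] + B[2][2] = 0 + 2 = 2) = 2 (attained at k = 2)
  C[2][0] = min over k of (A[2][0] + B[0][0] = -1 + 4 = 3, A[2][1] + B[1][0] = 1 + 2 = 3, A[2][2] + B[2][0] = 6 + 4 = 10) = 3 (attained at k = 0)
  C[2][1] = min over k of (A[2][0] + B[0][1] = -1 + -3 = -4, A[2][1] + B[1][1] = 1 + -1 = 0, A[2][2] + B[2][1] = 6 + 8 = 14) = -4 (attained at k = 0)
  C[2][2] = min over k of (A[2][0] + B[0][2] = -1 + -2 = -3, A[2][1] + B[1][2] = 1 + 7 = 8, A[2][2] + B[2][2] = 6 + 2 = 8) = -3 (attained at k = 0)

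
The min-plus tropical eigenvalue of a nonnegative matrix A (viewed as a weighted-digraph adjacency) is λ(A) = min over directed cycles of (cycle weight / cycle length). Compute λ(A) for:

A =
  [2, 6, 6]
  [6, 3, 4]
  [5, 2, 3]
λ(A) = 2

Enumerate directed cycles and compute their means (weight / length). Sample:
  cycle 0 → 0: weight = 2, length = 1, mean = 2/1 ≈ 2.000
  cycle 1 → 1: weight = 3, length = 1, mean = 3/1 ≈ 3.000
  cycle 2 → 2: weight = 3, length = 1, mean = 3/1 ≈ 3.000
  cycle 0 → 1 → 0: weight = 12, length = 2, mean = 12/2 ≈ 6.000
  cycle 0 → 2 → 0: weight = 11, length = 2, mean = 11/2 ≈ 5.500
  cycle 1 → 0 → 1: weight = 12, length = 2, mean = 12/2 ≈ 6.000
Minimum mean = 2.000, attained e.g. along the cycle 0 → 0 with weight 2 and length 1. So λ(A) = 2/1 = 2.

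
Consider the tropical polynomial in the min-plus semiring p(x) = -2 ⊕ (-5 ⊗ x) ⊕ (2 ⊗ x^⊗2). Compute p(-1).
p(-1) = -6

A tropical monomial a ⊗ x^⊗i evaluates to a + i · x. Evaluating each term at x = -1:
  Term 0 contributes -2 + 0 · -1 = -2
  Term 1 contributes -5 + 1 · -1 = -6
  Term 2 contributes 2 + 2 · -1 = 0
p(-1) = ⊕ of these = min[-2, -6, 0] = -6.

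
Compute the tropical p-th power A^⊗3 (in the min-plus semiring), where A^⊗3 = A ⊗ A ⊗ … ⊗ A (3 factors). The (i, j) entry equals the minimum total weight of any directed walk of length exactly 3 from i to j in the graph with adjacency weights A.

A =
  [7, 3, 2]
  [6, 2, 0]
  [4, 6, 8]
A^⊗3 =
  [7, 7, 5]
  [6, 6, 4]
  [10, 9, 7]

Each entry (A^⊗3)_ij equals the minimum over all length-3 walks i = v_0 → v_1 → … → v_3 = j of Σ_t A[v_t][v_{t+1}]. For example, for (i, j) = (0, 2) we minimise over 9 possible intermediate vertex sequences; the minimum is 5, attained along the walk 0 → 1 → 1 → 2.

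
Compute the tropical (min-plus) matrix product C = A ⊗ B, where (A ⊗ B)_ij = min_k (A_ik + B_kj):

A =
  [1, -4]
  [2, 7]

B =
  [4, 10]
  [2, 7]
A ⊗ B =
  [-2, 3]
  [6, 12]

Apply the min-plus product entry-by-entry:
  C[0][0] = min over k of (A[0][0] + B[0][0] = 1 + 4 = 5, A[0][1] + B[1][0] = -4 + 2 = -2) = -2 (attained at k = 1)
  C[0][1] = min over k of (A[0][0] + B[0][1] = 1 + 10 = 11, A[0][1] + B[1][1] = -4 + 7 = 3) = 3 (attained at k = 1)
  C[1][0] = min over k of (A[1][0] + B[0][0] = 2 + 4 = 6, A[1][1] + B[1][0] = 7 + 2 = 9) = 6 (attained at k = 0)
  C[1][1] = min over k of (A[1][0] + B[0][1] = 2 + 10 = 12, A[1][1] + B[1][1] = 7 + 7 = 14) = 12 (attained at k = 0)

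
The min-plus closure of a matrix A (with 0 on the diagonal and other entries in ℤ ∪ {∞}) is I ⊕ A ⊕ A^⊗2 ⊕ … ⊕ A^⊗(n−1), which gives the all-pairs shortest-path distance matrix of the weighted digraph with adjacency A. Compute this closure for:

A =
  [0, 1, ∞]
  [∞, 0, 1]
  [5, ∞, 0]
Closure =
  [0, 1, 2]
  [6, 0, 1]
  [5, 6, 0]

This is the Floyd-Warshall all-pairs shortest-path computation. For each intermediate vertex k = 0, 1, …, 2, update dist[i][j] ← min(dist[i][j], dist[i][k] + dist[k][j]). The final matrix gives, for each (i, j), the minimum total weight of any directed path from i to j (possibly empty when i = j).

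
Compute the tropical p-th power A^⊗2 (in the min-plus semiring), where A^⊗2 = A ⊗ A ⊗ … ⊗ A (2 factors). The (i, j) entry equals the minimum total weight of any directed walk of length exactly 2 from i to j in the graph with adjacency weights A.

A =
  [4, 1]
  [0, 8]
A^⊗2 =
  [1, 5]
  [4, 1]

Each entry (A^⊗2)_ij equals the minimum over all length-2 walks i = v_0 → v_1 → … → v_2 = j of Σ_t A[v_t][v_{t+1}]. For example, for (i, j) = (0, 1) we minimise over 2 possible intermediate vertex sequences; the minimum is 5, attained along the walk 0 → 0 → 1.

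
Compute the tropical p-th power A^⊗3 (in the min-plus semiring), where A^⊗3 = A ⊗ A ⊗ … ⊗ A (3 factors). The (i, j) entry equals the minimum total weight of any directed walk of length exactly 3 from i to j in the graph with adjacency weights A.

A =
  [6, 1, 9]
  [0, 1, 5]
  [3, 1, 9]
A^⊗3 =
  [2, 2, 7]
  [1, 2, 6]
  [2, 2, 7]

Each entry (A^⊗3)_ij equals the minimum over all length-3 walks i = v_0 → v_1 → … → v_3 = j of Σ_t A[v_t][v_{t+1}]. For example, for (i, j) = (0, 2) we minimise over 9 possible intermediate vertex sequences; the minimum is 7, attained along the walk 0 → 1 → 1 → 2.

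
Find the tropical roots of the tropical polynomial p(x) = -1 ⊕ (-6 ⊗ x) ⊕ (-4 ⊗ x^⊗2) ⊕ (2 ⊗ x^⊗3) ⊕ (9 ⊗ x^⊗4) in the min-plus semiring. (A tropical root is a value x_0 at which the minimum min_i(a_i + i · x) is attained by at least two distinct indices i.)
Roots: {-7, -6, -2, 5}

Each tropical root is a break point of the lower envelope of the lines y = a_i + i · x (there are 5 lines, with slopes 0, 1, ..., 4). Only the lines that attain the minimum somewhere contribute to roots; other lines are dominated. Here the surviving (envelope) indices are i = 4, i = 3, i = 2, i = 1, i = 0.
Intersections between consecutive envelope lines give the roots: for adjacent envelope indices i < j the intersection is x = (a_i − a_j) / (j − i). Reading off the sorted break points: {-7, -6, -2, 5}.
Verification: at each break x_0, at least two indices attain the minimum of min_i(a_i + i · x_0).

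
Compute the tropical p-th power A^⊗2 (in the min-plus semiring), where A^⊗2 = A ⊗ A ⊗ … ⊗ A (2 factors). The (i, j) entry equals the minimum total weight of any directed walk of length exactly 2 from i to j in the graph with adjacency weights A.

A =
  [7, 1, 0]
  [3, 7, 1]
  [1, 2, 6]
A^⊗2 =
  [1, 2, 2]
  [2, 3, 3]
  [5, 2, 1]

Each entry (A^⊗2)_ij equals the minimum over all length-2 walks i = v_0 → v_1 → … → v_2 = j of Σ_t A[v_t][v_{t+1}]. For example, for (i, j) = (0, 2) we minimise over 3 possible intermediate vertex sequences; the minimum is 2, attained along the walk 0 → 1 → 2.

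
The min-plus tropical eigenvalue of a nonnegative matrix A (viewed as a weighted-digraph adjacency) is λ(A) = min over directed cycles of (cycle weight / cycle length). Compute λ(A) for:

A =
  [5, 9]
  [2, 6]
λ(A) = 5

Enumerate directed cycles and compute their means (weight / length). Sample:
  cycle 0 → 0: weight = 5, length = 1, mean = 5/1 ≈ 5.000
  cycle 1 → 1: weight = 6, length = 1, mean = 6/1 ≈ 6.000
  cycle 0 → 1 → 0: weight = 11, length = 2, mean = 11/2 ≈ 5.500
  cycle 1 → 0 → 1: weight = 11, length = 2, mean = 11/2 ≈ 5.500
Minimum mean = 5.000, attained e.g. along the cycle 0 → 0 with weight 5 and length 1. So λ(A) = 5/1 = 5.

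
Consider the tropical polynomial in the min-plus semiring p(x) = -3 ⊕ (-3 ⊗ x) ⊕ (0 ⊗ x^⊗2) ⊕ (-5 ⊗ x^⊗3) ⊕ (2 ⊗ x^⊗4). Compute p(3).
p(3) = -3

A tropical monomial a ⊗ x^⊗i evaluates to a + i · x. Evaluating each term at x = 3:
  Term 0 contributes -3 + 0 · 3 = -3
  Term 1 contributes -3 + 1 · 3 = 0
  Term 2 contributes 0 + 2 · 3 = 6
  Term 3 contributes -5 + 3 · 3 = 4
  Term 4 contributes 2 + 4 · 3 = 14
p(3) = ⊕ of these = min[-3, 0, 6, 4, 14] = -3.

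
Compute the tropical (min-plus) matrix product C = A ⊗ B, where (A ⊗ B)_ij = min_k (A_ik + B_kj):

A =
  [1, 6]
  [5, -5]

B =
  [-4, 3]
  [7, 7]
A ⊗ B =
  [-3, 4]
  [1, 2]

Apply the min-plus product entry-by-entry:
  C[0][0] = min over k of (A[0][0] + B[0][0] = 1 + -4 = -3, A[0][1] + B[1][0] = 6 + 7 = 13) = -3 (attained at k = 0)
  C[0][1] = min over k of (A[0][0] + B[0][1] = 1 + 3 = 4, A[0][1] + B[1][1] = 6 + 7 = 13) = 4 (attained at k = 0)
  C[1][0] = min over k of (A[1][0] + B[0][0] = 5 + -4 = 1, A[1][1] + B[1][0] = -5 + 7 = 2) = 1 (attained at k = 0)
  C[1][1] = min over k of (A[1][0] + B[0][1] = 5 + 3 = 8, A[1][1] + B[1][1] = -5 + 7 = 2) = 2 (attained at k = 1)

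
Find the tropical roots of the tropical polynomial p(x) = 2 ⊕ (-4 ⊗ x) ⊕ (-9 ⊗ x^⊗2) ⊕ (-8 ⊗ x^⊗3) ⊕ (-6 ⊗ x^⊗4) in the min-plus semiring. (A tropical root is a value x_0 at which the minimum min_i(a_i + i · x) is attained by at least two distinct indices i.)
Roots: {-2, -1, 5, 6}

Each tropical root is a break point of the lower envelope of the lines y = a_i + i · x (there are 5 lines, with slopes 0, 1, ..., 4). Only the lines that attain the minimum somewhere contribute to roots; other lines are dominated. Here the surviving (envelope) indices are i = 4, i = 3, i = 2, i = 1, i = 0.
Intersections between consecutive envelope lines give the roots: for adjacent envelope indices i < j the intersection is x = (a_i − a_j) / (j − i). Reading off the sorted break points: {-2, -1, 5, 6}.
Verification: at each break x_0, at least two indices attain the minimum of min_i(a_i + i · x_0).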